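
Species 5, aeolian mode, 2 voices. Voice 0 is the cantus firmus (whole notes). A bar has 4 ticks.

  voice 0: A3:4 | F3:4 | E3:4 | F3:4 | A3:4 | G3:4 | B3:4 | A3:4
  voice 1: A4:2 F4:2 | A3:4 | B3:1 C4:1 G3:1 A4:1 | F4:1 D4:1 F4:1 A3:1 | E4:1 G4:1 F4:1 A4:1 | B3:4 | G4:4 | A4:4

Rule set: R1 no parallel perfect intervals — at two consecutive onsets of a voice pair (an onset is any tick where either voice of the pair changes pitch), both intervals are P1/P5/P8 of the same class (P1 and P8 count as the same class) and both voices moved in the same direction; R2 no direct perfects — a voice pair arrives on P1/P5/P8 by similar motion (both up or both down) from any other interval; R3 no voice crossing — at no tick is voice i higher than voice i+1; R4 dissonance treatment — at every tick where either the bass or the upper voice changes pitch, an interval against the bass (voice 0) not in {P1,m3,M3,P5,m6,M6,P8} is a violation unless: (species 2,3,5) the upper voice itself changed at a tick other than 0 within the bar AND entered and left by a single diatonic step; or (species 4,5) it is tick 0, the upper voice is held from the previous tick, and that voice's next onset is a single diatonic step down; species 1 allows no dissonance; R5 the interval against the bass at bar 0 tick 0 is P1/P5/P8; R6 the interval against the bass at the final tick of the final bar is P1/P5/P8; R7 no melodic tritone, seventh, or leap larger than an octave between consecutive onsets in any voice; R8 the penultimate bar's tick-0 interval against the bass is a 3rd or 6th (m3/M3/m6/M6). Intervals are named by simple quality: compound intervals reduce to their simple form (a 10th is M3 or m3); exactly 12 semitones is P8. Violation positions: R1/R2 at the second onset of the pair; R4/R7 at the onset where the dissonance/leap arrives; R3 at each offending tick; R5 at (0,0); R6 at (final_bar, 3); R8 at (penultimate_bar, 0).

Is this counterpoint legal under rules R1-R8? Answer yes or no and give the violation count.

bar 0: v0=A3 v1=A4 (P8)
bar 1: v0=F3 v1=A3 (M3)
bar 2: v0=E3 v1=B3 (P5)
bar 3: v0=F3 v1=F4 (P8)
bar 4: v0=A3 v1=E4 (P5)
bar 5: v0=G3 v1=B3 (M3)
bar 6: v0=B3 v1=G4 (m6)
bar 7: v0=A3 v1=A4 (P8)
  R4 @ bar2.3: E3/A4 P4 untreated
  R7 @ bar2.3: G3->A4 leap 14st
  R2 @ bar4.0: F3/A3 M3 -> A3/E4 P5 similar
  R4 @ bar4.1: A3/G4 m7 untreated
  R7 @ bar5.0: A4->B3 leap 10st

No (5 violations)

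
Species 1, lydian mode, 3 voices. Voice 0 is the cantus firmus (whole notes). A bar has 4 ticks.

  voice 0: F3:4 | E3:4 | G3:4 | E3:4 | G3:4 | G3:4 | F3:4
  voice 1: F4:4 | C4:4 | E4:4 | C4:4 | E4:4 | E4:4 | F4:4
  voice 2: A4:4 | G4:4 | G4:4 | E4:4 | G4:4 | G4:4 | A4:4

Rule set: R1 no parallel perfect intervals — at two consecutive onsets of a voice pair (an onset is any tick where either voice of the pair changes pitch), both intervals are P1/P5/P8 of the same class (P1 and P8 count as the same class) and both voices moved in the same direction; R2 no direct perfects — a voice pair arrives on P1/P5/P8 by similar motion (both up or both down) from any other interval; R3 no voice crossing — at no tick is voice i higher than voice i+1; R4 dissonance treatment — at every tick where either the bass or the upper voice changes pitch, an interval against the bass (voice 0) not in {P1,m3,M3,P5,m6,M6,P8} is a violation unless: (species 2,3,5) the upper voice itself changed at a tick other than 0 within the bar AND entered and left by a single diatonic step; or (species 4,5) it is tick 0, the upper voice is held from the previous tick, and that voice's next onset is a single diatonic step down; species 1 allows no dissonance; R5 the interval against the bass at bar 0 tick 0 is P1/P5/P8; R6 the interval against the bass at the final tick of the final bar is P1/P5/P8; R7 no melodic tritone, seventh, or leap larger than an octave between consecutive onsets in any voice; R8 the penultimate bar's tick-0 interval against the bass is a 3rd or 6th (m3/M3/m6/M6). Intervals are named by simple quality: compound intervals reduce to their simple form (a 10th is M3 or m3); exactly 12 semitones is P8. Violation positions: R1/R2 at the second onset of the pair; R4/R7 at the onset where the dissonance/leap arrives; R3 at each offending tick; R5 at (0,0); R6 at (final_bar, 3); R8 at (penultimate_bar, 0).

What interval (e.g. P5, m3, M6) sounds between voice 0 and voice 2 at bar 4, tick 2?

P8

voice 0=G3 voice 2=G4 -> P8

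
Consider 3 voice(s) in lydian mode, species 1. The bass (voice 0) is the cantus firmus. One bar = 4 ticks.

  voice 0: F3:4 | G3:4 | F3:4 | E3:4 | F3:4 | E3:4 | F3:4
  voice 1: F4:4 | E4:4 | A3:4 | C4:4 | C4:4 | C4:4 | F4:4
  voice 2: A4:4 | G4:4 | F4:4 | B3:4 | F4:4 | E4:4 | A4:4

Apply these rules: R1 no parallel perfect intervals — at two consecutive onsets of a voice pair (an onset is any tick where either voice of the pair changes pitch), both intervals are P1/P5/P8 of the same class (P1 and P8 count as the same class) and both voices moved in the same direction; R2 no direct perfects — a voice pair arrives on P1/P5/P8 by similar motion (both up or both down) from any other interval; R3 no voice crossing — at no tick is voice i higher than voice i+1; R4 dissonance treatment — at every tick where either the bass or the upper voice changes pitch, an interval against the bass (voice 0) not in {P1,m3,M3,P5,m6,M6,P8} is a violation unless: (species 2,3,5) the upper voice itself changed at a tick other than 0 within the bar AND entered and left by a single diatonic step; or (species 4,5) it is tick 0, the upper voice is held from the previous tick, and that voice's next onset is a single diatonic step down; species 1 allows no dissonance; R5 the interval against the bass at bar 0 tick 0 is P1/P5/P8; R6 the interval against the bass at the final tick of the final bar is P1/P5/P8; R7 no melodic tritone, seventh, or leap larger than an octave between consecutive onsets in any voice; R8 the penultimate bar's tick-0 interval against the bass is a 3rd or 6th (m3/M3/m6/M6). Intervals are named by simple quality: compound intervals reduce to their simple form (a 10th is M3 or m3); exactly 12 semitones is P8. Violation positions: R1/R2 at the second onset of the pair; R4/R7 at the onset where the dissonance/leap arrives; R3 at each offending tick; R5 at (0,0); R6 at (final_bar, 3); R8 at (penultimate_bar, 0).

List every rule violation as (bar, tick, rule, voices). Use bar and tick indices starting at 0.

(0, 0, R5, (0, 2))
(2, 0, R1, (0, 2))
(3, 0, R2, (0, 2))
(3, 0, R3, (1, 2))
(3, 0, R7, (2,))
(3, 1, R3, (1, 2))
(3, 2, R3, (1, 2))
(3, 3, R3, (1, 2))
(4, 0, R2, (0, 2))
(4, 0, R7, (2,))
(5, 0, R1, (0, 2))
(5, 0, R8, (0, 2))
(6, 0, R2, (0, 1))
(6, 3, R6, (0, 2))

bar 0: v0=F3 v1=F4 v2=A4 downbeat M3
bar 1: v0=G3 v1=E4 v2=G4 downbeat P8
bar 2: v0=F3 v1=A3 v2=F4 downbeat P8
bar 3: v0=E3 v1=C4 v2=B3 downbeat P5
bar 4: v0=F3 v1=C4 v2=F4 downbeat P8
bar 5: v0=E3 v1=C4 v2=E4 downbeat P8
bar 6: v0=F3 v1=F4 v2=A4 downbeat M3
  -> R5 @ bar 0 tick 0 v(0, 2): opens on M3
  -> R1 @ bar 2 tick 0 v(0, 2): G3/G4 P8 -> F3/F4 P8 similar
  -> R2 @ bar 3 tick 0 v(0, 2): F3/F4 P8 -> E3/B3 P5 similar
  -> R3 @ bar 3 tick 0 v(1, 2): C4 above B3
  -> R7 @ bar 3 tick 0 v(2,): F4->B3 leap 6st
  -> R3 @ bar 3 tick 1 v(1, 2): C4 above B3
  -> R3 @ bar 3 tick 2 v(1, 2): C4 above B3
  -> R3 @ bar 3 tick 3 v(1, 2): C4 above B3
  -> R2 @ bar 4 tick 0 v(0, 2): E3/B3 P5 -> F3/F4 P8 similar
  -> R7 @ bar 4 tick 0 v(2,): B3->F4 leap 6st
  -> R1 @ bar 5 tick 0 v(0, 2): F3/F4 P8 -> E3/E4 P8 similar
  -> R8 @ bar 5 tick 0 v(0, 2): penult P8 not 3rd/6th
  -> R2 @ bar 6 tick 0 v(0, 1): E3/C4 m6 -> F3/F4 P8 similar
  -> R6 @ bar 6 tick 3 v(0, 2): closes on M3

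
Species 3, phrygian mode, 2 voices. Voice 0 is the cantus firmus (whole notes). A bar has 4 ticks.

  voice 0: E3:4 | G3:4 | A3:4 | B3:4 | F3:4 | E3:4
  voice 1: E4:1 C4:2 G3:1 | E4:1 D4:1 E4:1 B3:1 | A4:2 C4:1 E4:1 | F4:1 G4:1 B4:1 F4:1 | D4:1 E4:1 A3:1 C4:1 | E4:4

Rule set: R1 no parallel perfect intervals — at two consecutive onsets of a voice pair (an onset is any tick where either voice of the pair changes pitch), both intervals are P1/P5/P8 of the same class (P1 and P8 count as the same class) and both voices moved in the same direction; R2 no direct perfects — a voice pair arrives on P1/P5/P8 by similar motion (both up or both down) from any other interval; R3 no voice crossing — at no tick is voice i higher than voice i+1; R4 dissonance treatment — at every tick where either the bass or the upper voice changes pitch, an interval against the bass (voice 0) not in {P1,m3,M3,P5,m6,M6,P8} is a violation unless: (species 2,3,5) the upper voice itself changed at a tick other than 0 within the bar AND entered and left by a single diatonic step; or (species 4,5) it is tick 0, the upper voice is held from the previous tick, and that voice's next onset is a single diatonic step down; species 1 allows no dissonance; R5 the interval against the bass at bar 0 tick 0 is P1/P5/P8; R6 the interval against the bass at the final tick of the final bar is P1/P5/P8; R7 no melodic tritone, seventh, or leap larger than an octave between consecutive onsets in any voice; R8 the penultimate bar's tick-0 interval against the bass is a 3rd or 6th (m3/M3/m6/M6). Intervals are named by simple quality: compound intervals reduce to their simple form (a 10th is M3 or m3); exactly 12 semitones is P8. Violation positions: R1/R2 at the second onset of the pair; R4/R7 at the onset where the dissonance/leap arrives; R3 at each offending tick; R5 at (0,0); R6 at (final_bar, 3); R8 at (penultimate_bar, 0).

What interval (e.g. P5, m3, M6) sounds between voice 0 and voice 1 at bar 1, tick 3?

M3

voice 0=G3 voice 1=B3 -> M3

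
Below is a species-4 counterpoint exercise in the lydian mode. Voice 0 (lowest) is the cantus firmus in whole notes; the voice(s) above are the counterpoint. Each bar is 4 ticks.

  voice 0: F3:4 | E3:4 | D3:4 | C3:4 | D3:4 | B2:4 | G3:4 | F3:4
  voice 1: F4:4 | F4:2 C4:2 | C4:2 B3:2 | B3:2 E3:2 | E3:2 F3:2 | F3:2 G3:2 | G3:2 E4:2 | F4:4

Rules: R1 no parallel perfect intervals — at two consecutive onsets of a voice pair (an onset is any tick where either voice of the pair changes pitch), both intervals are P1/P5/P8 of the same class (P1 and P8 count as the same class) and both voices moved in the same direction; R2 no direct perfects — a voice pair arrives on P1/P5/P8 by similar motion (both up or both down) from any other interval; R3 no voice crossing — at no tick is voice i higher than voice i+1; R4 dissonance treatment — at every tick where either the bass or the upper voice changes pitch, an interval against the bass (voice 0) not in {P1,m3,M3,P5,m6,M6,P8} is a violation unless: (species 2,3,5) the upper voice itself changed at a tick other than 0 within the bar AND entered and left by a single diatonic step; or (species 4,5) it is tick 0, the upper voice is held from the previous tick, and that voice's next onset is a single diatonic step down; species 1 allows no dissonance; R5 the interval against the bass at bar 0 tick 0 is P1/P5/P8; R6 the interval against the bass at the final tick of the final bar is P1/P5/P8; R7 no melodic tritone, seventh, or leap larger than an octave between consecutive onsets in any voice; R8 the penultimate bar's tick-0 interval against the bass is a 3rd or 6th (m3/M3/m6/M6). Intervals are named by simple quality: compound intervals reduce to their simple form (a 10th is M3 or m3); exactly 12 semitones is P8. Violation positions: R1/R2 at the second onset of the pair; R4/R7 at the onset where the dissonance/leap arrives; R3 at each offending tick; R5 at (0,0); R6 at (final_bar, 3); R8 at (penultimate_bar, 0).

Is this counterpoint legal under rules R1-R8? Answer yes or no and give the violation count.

bar 0: v0=F3 v1=F4 (P8)
bar 1: v0=E3 v1=F4 (m2)
bar 2: v0=D3 v1=C4 (m7)
bar 3: v0=C3 v1=B3 (M7)
bar 4: v0=D3 v1=E3 (M2)
bar 5: v0=B2 v1=F3 (TT)
bar 6: v0=G3 v1=G3 (P1)
bar 7: v0=F3 v1=F4 (P8)
  R4 @ bar1.0: E3/F4 m2 untreated
  R4 @ bar3.0: C3/B3 M7 untreated
  R4 @ bar4.0: D3/E3 M2 untreated
  R4 @ bar5.0: B2/F3 TT untreated
  R8 @ bar6.0: penult P1 not 3rd/6th

No (5 violations)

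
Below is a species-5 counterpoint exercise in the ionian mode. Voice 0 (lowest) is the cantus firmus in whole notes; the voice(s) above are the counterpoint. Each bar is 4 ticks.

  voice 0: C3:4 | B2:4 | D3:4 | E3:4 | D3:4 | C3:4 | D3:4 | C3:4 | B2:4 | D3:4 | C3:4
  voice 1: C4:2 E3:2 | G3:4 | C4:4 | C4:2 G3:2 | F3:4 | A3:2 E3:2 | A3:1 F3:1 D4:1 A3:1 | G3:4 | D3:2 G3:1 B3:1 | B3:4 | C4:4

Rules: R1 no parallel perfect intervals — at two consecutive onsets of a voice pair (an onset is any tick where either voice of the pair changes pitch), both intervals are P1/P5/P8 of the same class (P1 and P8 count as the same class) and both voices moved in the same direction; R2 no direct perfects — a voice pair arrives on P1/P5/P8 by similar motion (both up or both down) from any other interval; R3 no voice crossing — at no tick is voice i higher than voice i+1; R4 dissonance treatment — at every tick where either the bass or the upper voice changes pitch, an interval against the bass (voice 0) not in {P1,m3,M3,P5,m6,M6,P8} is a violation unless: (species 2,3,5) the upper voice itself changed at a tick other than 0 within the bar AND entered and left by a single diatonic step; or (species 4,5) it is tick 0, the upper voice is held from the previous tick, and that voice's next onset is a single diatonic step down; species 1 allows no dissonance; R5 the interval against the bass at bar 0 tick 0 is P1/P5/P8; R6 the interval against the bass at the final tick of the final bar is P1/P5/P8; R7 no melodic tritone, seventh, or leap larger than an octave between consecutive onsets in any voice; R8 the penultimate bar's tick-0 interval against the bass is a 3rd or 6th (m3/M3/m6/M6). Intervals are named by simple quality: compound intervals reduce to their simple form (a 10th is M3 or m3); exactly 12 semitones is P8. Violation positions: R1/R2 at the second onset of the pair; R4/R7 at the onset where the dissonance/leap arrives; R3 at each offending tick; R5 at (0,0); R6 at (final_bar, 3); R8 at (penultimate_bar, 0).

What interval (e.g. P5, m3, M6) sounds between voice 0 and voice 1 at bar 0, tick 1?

voice 0=C3 voice 1=C4 -> P8

P8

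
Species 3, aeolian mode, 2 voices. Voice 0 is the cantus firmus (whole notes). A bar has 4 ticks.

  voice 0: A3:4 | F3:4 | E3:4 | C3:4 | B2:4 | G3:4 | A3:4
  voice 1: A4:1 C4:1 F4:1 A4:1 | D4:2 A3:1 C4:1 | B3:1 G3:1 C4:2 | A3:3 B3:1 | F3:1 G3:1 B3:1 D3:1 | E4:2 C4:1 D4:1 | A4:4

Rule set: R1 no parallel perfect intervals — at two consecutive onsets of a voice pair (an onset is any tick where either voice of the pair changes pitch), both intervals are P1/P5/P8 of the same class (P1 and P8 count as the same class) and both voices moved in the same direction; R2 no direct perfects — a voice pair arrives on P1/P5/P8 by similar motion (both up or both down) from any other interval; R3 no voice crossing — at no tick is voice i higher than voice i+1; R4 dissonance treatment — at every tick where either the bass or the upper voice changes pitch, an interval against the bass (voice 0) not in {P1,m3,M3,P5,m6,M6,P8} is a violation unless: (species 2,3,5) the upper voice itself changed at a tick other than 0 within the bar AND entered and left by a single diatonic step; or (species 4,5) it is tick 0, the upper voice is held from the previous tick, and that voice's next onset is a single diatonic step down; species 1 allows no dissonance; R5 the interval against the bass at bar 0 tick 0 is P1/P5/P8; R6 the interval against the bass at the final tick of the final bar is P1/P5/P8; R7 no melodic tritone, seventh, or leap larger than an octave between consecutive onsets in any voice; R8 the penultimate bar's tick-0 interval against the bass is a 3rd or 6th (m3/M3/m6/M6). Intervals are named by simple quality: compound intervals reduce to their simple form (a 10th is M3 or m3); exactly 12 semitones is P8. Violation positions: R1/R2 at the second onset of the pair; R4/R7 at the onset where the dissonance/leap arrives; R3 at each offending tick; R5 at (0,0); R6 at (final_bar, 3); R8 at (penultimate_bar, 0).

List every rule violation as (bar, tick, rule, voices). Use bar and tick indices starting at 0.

bar 0: v0=A3 v1=A4 downbeat P8
bar 1: v0=F3 v1=D4 downbeat M6
bar 2: v0=E3 v1=B3 downbeat P5
bar 3: v0=C3 v1=A3 downbeat M6
bar 4: v0=B2 v1=F3 downbeat TT
bar 5: v0=G3 v1=E4 downbeat M6
bar 6: v0=A3 v1=A4 downbeat P8
  -> R1 @ bar 2 tick 0 v(0, 1): F3/C4 P5 -> E3/B3 P5 similar
  -> R4 @ bar 3 tick 3 v(0, 1): C3/B3 M7 untreated
  -> R4 @ bar 4 tick 0 v(0, 1): B2/F3 TT untreated
  -> R7 @ bar 4 tick 0 v(1,): B3->F3 leap 6st
  -> R7 @ bar 5 tick 0 v(1,): D3->E4 leap 14st
  -> R4 @ bar 5 tick 2 v(0, 1): G3/C4 P4 untreated
  -> R2 @ bar 6 tick 0 v(0, 1): G3/D4 P5 -> A3/A4 P8 similar

(2, 0, R1, (0, 1))
(3, 3, R4, (0, 1))
(4, 0, R4, (0, 1))
(4, 0, R7, (1,))
(5, 0, R7, (1,))
(5, 2, R4, (0, 1))
(6, 0, R2, (0, 1))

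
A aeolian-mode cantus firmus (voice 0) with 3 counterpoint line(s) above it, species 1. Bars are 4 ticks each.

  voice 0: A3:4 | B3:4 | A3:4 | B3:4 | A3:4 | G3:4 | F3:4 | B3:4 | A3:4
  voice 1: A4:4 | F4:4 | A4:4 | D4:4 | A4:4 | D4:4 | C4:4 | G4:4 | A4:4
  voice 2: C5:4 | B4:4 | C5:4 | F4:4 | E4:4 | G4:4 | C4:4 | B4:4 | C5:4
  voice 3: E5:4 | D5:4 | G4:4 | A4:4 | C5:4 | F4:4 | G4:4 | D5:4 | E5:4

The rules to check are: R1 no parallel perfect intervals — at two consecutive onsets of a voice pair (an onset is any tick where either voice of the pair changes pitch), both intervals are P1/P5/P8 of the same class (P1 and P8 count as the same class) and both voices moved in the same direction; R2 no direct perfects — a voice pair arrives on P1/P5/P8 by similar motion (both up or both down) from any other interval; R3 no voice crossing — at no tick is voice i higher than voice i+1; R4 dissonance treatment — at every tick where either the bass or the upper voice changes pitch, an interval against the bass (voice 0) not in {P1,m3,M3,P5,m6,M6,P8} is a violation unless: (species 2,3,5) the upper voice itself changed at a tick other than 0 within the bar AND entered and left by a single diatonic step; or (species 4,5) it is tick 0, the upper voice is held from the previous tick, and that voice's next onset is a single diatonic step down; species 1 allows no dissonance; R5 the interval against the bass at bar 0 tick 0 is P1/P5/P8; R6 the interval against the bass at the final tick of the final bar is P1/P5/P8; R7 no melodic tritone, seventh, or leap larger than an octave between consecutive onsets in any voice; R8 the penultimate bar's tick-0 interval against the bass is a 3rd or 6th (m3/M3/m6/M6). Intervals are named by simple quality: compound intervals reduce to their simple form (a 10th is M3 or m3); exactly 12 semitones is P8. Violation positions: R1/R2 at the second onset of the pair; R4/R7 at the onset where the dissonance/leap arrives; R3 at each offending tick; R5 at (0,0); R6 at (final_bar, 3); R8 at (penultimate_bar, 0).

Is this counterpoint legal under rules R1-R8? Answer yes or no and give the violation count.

bar 0: v0=A3 v1=A4 v2=C5 v3=E5 (P5)
bar 1: v0=B3 v1=F4 v2=B4 v3=D5 (m3)
bar 2: v0=A3 v1=A4 v2=C5 v3=G4 (m7)
bar 3: v0=B3 v1=D4 v2=F4 v3=A4 (m7)
bar 4: v0=A3 v1=A4 v2=E4 v3=C5 (m3)
bar 5: v0=G3 v1=D4 v2=G4 v3=F4 (m7)
bar 6: v0=F3 v1=C4 v2=C4 v3=G4 (M2)
bar 7: v0=B3 v1=G4 v2=B4 v3=D5 (m3)
bar 8: v0=A3 v1=A4 v2=C5 v3=E5 (P5)
  R5 @ bar0.0: opens on m3
  R4 @ bar1.0: B3/F4 TT untreated
  R3 @ bar2.0: C5 above G4
  R4 @ bar2.0: A3/G4 m7 untreated
  R3 @ bar2.1: C5 above G4
  R3 @ bar2.2: C5 above G4
  R3 @ bar2.3: C5 above G4
  R4 @ bar3.0: B3/F4 TT untreated
  R4 @ bar3.0: B3/A4 m7 untreated
  R2 @ bar4.0: B3/F4 TT -> A3/E4 P5 similar
  R3 @ bar4.0: A4 above E4
  R3 @ bar4.1: A4 above E4
  R3 @ bar4.2: A4 above E4
  R3 @ bar4.3: A4 above E4
  R2 @ bar5.0: A3/A4 P8 -> G3/D4 P5 similar
  R3 @ bar5.0: G4 above F4
  R4 @ bar5.0: G3/F4 m7 untreated
  R3 @ bar5.1: G4 above F4
  R3 @ bar5.2: G4 above F4
  R3 @ bar5.3: G4 above F4
  R1 @ bar6.0: G3/D4 P5 -> F3/C4 P5 similar
  R2 @ bar6.0: G3/G4 P8 -> F3/C4 P5 similar
  R2 @ bar6.0: D4/G4 P4 -> C4/C4 P1 similar
  R4 @ bar6.0: F3/G4 M2 untreated
  R1 @ bar7.0: C4/G4 P5 -> G4/D5 P5 similar
  R2 @ bar7.0: F3/C4 P5 -> B3/B4 P8 similar
  R7 @ bar7.0: F3->B3 leap 6st
  R7 @ bar7.0: C4->B4 leap 11st
  R8 @ bar7.0: penult P8 not 3rd/6th
  R1 @ bar8.0: G4/D5 P5 -> A4/E5 P5 similar
  R6 @ bar8.3: closes on m3

No (31 violations)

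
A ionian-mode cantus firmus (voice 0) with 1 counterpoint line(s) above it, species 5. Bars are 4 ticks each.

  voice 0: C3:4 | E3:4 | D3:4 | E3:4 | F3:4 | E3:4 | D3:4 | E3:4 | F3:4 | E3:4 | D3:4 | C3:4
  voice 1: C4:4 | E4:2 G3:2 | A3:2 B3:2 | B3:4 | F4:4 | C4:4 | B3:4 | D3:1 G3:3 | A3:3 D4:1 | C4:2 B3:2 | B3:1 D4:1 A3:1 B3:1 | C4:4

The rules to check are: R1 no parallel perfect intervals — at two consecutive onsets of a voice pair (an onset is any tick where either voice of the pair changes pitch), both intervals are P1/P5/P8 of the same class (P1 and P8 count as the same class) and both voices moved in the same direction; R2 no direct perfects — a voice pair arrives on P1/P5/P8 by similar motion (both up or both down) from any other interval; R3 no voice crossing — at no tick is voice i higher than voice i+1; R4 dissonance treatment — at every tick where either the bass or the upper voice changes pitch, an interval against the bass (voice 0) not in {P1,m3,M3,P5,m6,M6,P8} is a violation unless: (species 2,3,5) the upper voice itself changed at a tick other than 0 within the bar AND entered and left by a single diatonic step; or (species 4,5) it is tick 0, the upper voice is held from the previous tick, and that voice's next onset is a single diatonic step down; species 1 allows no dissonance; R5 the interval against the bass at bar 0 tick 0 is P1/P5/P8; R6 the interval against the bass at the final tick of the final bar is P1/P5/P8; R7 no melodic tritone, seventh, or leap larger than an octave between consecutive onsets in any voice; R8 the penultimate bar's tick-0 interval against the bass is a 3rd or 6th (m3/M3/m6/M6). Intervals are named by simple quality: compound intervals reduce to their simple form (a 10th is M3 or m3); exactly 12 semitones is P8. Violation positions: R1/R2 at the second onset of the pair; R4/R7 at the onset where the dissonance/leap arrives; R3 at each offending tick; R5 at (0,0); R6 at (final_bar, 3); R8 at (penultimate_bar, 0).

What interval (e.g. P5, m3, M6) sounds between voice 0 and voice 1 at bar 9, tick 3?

voice 0=E3 voice 1=B3 -> P5

P5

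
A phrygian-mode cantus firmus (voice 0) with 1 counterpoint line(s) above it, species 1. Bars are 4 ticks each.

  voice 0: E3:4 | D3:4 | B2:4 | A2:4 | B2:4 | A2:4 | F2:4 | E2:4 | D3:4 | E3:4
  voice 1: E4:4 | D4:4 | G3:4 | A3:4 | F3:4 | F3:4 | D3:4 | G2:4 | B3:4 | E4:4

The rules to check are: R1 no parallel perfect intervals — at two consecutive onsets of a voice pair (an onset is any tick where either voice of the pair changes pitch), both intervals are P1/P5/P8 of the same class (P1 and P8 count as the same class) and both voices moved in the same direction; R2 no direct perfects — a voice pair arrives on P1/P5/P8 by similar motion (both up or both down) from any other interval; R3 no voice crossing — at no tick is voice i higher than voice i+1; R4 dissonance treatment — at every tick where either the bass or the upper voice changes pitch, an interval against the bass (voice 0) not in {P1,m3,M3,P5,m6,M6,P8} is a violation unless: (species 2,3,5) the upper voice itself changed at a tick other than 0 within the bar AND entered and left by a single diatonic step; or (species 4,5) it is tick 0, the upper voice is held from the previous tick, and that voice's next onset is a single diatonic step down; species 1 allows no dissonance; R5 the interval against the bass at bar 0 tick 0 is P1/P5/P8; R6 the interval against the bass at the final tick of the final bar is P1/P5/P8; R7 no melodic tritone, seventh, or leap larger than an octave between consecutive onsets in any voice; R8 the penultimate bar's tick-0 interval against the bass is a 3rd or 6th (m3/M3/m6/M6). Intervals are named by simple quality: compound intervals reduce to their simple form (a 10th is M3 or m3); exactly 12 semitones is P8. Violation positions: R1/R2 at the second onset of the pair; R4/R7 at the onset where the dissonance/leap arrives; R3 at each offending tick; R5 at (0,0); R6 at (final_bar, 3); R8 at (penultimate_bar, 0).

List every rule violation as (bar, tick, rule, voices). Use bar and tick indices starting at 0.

bar 0: v0=E3 v1=E4 downbeat P8
bar 1: v0=D3 v1=D4 downbeat P8
bar 2: v0=B2 v1=G3 downbeat m6
bar 3: v0=A2 v1=A3 downbeat P8
bar 4: v0=B2 v1=F3 downbeat TT
bar 5: v0=A2 v1=F3 downbeat m6
bar 6: v0=F2 v1=D3 downbeat M6
bar 7: v0=E2 v1=G2 downbeat m3
bar 8: v0=D3 v1=B3 downbeat M6
bar 9: v0=E3 v1=E4 downbeat P8
  -> R1 @ bar 1 tick 0 v(0, 1): E3/E4 P8 -> D3/D4 P8 similar
  -> R4 @ bar 4 tick 0 v(0, 1): B2/F3 TT untreated
  -> R7 @ bar 8 tick 0 v(0,): E2->D3 leap 10st
  -> R7 @ bar 8 tick 0 v(1,): G2->B3 leap 16st
  -> R2 @ bar 9 tick 0 v(0, 1): D3/B3 M6 -> E3/E4 P8 similar

(1, 0, R1, (0, 1))
(4, 0, R4, (0, 1))
(8, 0, R7, (0,))
(8, 0, R7, (1,))
(9, 0, R2, (0, 1))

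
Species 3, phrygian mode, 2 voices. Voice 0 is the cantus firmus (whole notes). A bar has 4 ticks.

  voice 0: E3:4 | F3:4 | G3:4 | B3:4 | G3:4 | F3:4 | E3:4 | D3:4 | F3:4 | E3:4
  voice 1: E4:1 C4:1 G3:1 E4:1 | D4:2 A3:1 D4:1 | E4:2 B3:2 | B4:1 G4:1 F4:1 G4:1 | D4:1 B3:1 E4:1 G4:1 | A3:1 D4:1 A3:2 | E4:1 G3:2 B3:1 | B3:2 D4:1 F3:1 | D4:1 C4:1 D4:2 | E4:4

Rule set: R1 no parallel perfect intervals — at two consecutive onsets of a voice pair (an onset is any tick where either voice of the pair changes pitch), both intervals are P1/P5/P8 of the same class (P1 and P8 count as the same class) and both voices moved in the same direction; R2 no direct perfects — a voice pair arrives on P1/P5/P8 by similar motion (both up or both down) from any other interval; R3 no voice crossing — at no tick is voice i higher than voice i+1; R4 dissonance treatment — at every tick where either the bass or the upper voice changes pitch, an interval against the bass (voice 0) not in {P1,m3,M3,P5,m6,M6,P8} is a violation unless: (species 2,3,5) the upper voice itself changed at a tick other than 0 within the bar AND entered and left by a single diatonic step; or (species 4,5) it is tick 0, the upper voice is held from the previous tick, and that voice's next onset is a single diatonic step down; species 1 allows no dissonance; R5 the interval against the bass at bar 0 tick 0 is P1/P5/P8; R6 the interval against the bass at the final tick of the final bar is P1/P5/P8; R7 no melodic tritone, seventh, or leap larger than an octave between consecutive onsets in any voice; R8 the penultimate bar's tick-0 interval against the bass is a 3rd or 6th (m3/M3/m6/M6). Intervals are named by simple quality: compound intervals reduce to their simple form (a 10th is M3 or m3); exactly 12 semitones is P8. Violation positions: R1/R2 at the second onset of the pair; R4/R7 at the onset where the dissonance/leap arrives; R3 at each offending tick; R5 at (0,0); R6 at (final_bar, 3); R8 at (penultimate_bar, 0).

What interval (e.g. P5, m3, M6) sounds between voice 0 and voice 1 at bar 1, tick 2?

M3

voice 0=F3 voice 1=A3 -> M3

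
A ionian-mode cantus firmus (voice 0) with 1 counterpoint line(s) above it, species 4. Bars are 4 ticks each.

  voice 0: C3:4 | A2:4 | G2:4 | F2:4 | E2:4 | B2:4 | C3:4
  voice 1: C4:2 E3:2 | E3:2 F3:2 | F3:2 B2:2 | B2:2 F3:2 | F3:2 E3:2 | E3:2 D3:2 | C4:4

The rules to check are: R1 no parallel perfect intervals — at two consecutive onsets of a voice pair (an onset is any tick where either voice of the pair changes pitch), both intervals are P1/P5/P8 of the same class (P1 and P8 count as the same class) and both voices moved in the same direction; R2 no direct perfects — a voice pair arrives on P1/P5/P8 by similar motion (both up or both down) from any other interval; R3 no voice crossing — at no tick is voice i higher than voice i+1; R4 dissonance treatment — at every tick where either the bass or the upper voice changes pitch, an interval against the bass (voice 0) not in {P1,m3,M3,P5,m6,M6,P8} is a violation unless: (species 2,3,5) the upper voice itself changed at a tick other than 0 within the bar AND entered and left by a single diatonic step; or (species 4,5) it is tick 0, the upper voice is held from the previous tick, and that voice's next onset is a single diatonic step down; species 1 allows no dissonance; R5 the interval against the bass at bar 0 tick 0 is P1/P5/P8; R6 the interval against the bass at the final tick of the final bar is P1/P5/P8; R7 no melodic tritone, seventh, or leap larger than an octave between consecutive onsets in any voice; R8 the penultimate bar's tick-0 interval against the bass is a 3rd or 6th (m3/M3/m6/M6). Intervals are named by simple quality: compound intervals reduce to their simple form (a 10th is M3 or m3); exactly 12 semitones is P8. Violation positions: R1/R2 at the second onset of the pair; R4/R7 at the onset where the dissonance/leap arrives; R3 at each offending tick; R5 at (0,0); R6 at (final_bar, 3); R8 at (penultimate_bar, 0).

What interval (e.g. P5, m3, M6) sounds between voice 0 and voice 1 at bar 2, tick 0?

voice 0=G2 voice 1=F3 -> m7

m7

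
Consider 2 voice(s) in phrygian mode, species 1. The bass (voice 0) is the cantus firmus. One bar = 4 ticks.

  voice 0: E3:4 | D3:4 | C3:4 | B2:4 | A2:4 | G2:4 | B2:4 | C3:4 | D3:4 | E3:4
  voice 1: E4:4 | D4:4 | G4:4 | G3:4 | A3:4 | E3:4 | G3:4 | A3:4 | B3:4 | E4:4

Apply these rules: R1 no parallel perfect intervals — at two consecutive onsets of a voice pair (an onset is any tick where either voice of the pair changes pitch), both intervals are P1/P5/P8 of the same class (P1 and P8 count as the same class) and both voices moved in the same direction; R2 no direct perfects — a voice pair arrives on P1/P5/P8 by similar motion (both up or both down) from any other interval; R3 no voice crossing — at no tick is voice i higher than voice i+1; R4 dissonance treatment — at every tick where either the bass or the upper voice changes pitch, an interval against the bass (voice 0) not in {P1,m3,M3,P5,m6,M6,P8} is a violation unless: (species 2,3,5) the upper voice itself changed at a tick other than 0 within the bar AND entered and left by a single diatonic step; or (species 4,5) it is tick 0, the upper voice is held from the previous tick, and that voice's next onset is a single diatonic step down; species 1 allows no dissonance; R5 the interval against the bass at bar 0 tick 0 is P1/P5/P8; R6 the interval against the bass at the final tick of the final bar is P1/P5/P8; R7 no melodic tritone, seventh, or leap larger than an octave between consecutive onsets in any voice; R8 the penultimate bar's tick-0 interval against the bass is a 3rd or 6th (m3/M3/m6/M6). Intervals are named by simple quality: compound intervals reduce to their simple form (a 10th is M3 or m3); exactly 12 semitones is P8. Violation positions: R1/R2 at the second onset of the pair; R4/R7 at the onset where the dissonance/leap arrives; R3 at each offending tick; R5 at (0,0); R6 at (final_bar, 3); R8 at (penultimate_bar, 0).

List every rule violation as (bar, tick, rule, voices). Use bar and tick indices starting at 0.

bar 0: v0=E3 v1=E4 downbeat P8
bar 1: v0=D3 v1=D4 downbeat P8
bar 2: v0=C3 v1=G4 downbeat P5
bar 3: v0=B2 v1=G3 downbeat m6
bar 4: v0=A2 v1=A3 downbeat P8
bar 5: v0=G2 v1=E3 downbeat M6
bar 6: v0=B2 v1=G3 downbeat m6
bar 7: v0=C3 v1=A3 downbeat M6
bar 8: v0=D3 v1=B3 downbeat M6
bar 9: v0=E3 v1=E4 downbeat P8
  -> R1 @ bar 1 tick 0 v(0, 1): E3/E4 P8 -> D3/D4 P8 similar
  -> R2 @ bar 9 tick 0 v(0, 1): D3/B3 M6 -> E3/E4 P8 similar

(1, 0, R1, (0, 1))
(9, 0, R2, (0, 1))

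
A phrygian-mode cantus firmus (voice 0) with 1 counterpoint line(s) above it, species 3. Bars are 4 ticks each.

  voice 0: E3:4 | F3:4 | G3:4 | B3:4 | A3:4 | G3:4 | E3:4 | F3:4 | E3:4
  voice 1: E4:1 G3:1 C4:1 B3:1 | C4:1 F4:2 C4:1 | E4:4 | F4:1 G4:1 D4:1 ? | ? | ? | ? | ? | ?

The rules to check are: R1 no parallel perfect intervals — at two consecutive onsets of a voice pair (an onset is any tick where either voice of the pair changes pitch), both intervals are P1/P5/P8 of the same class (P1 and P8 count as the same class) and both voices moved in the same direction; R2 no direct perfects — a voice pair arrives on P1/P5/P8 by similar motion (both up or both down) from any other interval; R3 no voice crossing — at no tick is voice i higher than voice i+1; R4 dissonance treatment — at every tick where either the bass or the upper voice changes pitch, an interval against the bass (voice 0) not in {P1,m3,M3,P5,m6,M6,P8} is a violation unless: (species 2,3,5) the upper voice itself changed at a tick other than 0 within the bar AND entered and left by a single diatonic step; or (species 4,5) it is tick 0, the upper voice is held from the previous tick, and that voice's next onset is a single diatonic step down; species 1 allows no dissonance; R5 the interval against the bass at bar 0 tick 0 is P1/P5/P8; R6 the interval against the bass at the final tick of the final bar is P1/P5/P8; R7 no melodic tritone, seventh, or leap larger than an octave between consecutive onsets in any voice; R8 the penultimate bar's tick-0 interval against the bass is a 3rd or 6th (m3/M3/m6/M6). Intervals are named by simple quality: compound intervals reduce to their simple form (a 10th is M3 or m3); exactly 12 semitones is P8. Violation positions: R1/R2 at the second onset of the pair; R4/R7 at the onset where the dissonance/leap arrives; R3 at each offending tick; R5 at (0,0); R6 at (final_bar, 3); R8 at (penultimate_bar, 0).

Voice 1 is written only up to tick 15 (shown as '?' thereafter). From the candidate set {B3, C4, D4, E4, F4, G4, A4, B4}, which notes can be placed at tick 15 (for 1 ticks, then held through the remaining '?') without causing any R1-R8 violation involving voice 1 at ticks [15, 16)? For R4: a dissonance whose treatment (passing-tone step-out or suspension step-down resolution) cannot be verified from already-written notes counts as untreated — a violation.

{B3, B4, D4, G4}

B3: legal
C4: violates R4
D4: legal
E4: violates R4
F4: violates R4
G4: legal
A4: violates R4
B4: legal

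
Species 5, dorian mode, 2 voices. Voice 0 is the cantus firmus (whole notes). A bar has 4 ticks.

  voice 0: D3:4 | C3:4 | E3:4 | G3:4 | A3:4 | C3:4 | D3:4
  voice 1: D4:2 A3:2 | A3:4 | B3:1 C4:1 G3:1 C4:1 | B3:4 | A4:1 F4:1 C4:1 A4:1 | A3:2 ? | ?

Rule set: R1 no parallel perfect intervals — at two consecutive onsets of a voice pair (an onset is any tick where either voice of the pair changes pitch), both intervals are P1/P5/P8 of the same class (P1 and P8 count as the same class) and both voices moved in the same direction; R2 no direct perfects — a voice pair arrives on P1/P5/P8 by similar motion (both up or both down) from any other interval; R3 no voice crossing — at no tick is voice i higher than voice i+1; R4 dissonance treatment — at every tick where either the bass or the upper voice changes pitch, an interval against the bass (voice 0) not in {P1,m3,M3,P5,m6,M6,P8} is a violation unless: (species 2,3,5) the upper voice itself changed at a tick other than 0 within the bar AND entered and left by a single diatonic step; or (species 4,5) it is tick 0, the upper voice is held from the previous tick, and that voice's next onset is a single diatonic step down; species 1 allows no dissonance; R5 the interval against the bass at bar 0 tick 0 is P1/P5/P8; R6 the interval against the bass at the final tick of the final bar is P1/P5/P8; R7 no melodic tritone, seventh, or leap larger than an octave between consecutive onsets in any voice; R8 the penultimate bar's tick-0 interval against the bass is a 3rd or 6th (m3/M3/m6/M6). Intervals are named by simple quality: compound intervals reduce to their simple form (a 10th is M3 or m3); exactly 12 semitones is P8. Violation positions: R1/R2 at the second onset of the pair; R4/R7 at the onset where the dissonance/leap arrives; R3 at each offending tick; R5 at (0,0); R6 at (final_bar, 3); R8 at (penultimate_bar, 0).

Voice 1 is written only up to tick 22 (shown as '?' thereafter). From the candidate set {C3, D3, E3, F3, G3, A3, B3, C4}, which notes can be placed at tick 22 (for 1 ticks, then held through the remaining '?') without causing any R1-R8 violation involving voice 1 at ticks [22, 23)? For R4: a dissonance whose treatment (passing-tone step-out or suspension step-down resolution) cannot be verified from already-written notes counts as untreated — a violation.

{A3, C3, C4, E3, G3}

C3: legal
D3: violates R4
E3: legal
F3: violates R4
G3: legal
A3: legal
B3: violates R4
C4: legal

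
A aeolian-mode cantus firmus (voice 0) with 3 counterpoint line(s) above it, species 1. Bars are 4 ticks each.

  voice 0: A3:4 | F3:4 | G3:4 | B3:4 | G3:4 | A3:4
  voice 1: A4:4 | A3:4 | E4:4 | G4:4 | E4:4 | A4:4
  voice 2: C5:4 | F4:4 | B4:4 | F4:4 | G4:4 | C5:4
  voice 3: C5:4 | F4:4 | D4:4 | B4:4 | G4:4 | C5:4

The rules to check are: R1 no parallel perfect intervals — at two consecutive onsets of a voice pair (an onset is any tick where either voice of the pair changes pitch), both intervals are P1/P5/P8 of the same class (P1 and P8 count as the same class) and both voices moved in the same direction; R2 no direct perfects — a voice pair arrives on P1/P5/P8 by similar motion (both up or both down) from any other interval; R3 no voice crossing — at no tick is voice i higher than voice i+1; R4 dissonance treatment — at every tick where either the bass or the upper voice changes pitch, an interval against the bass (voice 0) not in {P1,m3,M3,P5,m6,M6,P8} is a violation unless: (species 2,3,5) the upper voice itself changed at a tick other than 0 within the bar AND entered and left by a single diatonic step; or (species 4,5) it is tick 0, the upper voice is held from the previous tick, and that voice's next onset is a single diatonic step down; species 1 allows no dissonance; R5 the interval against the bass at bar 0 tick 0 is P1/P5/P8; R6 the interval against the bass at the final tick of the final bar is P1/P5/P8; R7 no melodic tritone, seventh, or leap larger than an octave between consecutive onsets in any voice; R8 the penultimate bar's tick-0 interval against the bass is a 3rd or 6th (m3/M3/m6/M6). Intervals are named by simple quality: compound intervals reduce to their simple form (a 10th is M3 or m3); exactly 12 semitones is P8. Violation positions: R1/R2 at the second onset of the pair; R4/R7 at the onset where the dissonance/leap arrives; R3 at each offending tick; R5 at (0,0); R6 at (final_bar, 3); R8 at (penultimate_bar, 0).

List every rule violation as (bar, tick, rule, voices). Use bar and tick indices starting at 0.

bar 0: v0=A3 v1=A4 v2=C5 v3=C5 downbeat m3
bar 1: v0=F3 v1=A3 v2=F4 v3=F4 downbeat P8
bar 2: v0=G3 v1=E4 v2=B4 v3=D4 downbeat P5
bar 3: v0=B3 v1=G4 v2=F4 v3=B4 downbeat P8
bar 4: v0=G3 v1=E4 v2=G4 v3=G4 downbeat P8
bar 5: v0=A3 v1=A4 v2=C5 v3=C5 downbeat m3
  -> R5 @ bar 0 tick 0 v(0, 2): opens on m3
  -> R5 @ bar 0 tick 0 v(0, 3): opens on m3
  -> R1 @ bar 1 tick 0 v(2, 3): C5/C5 P1 -> F4/F4 P1 similar
  -> R2 @ bar 1 tick 0 v(0, 2): A3/C5 m3 -> F3/F4 P8 similar
  -> R2 @ bar 1 tick 0 v(0, 3): A3/C5 m3 -> F3/F4 P8 similar
  -> R2 @ bar 2 tick 0 v(1, 2): A3/F4 m6 -> E4/B4 P5 similar
  -> R3 @ bar 2 tick 0 v(2, 3): B4 above D4
  -> R7 @ bar 2 tick 0 v(2,): F4->B4 leap 6st
  -> R3 @ bar 2 tick 1 v(2, 3): B4 above D4
  -> R3 @ bar 2 tick 2 v(2, 3): B4 above D4
  -> R3 @ bar 2 tick 3 v(2, 3): B4 above D4
  -> R2 @ bar 3 tick 0 v(0, 3): G3/D4 P5 -> B3/B4 P8 similar
  -> R3 @ bar 3 tick 0 v(1, 2): G4 above F4
  -> R4 @ bar 3 tick 0 v(0, 2): B3/F4 TT untreated
  -> R7 @ bar 3 tick 0 v(2,): B4->F4 leap 6st
  -> R3 @ bar 3 tick 1 v(1, 2): G4 above F4
  -> R3 @ bar 3 tick 2 v(1, 2): G4 above F4
  -> R3 @ bar 3 tick 3 v(1, 2): G4 above F4
  -> R1 @ bar 4 tick 0 v(0, 3): B3/B4 P8 -> G3/G4 P8 similar
  -> R8 @ bar 4 tick 0 v(0, 2): penult P8 not 3rd/6th
  -> R8 @ bar 4 tick 0 v(0, 3): penult P8 not 3rd/6th
  -> R1 @ bar 5 tick 0 v(2, 3): G4/G4 P1 -> C5/C5 P1 similar
  -> R2 @ bar 5 tick 0 v(0, 1): G3/E4 M6 -> A3/A4 P8 similar
  -> R6 @ bar 5 tick 3 v(0, 2): closes on m3
  -> R6 @ bar 5 tick 3 v(0, 3): closes on m3

(0, 0, R5, (0, 2))
(0, 0, R5, (0, 3))
(1, 0, R1, (2, 3))
(1, 0, R2, (0, 2))
(1, 0, R2, (0, 3))
(2, 0, R2, (1, 2))
(2, 0, R3, (2, 3))
(2, 0, R7, (2,))
(2, 1, R3, (2, 3))
(2, 2, R3, (2, 3))
(2, 3, R3, (2, 3))
(3, 0, R2, (0, 3))
(3, 0, R3, (1, 2))
(3, 0, R4, (0, 2))
(3, 0, R7, (2,))
(3, 1, R3, (1, 2))
(3, 2, R3, (1, 2))
(3, 3, R3, (1, 2))
(4, 0, R1, (0, 3))
(4, 0, R8, (0, 2))
(4, 0, R8, (0, 3))
(5, 0, R1, (2, 3))
(5, 0, R2, (0, 1))
(5, 3, R6, (0, 2))
(5, 3, R6, (0, 3))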